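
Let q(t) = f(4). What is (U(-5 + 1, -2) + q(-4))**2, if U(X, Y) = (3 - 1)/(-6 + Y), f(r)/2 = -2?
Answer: 289/16 ≈ 18.063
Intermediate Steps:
f(r) = -4 (f(r) = 2*(-2) = -4)
q(t) = -4
U(X, Y) = 2/(-6 + Y)
(U(-5 + 1, -2) + q(-4))**2 = (2/(-6 - 2) - 4)**2 = (2/(-8) - 4)**2 = (2*(-1/8) - 4)**2 = (-1/4 - 4)**2 = (-17/4)**2 = 289/16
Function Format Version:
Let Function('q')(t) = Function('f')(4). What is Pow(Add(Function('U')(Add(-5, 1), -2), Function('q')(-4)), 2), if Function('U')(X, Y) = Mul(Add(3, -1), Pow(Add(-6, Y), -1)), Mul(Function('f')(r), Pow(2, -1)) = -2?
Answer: Rational(289, 16) ≈ 18.063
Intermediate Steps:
Function('f')(r) = -4 (Function('f')(r) = Mul(2, -2) = -4)
Function('q')(t) = -4
Function('U')(X, Y) = Mul(2, Pow(Add(-6, Y), -1))
Pow(Add(Function('U')(Add(-5, 1), -2), Function('q')(-4)), 2) = Pow(Add(Mul(2, Pow(Add(-6, -2), -1)), -4), 2) = Pow(Add(Mul(2, Pow(-8, -1)), -4), 2) = Pow(Add(Mul(2, Rational(-1, 8)), -4), 2) = Pow(Add(Rational(-1, 4), -4), 2) = Pow(Rational(-17, 4), 2) = Rational(289, 16)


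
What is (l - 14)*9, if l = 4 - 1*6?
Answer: -144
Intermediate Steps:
l = -2 (l = 4 - 6 = -2)
(l - 14)*9 = (-2 - 14)*9 = -16*9 = -144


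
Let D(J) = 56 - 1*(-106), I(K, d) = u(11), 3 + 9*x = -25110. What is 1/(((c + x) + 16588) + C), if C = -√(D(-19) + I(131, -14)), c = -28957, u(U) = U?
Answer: -136434/2068246927 + 9*√173/2068246927 ≈ -6.5909e-5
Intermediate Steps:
x = -8371/3 (x = -⅓ + (⅑)*(-25110) = -⅓ - 2790 = -8371/3 ≈ -2790.3)
I(K, d) = 11
D(J) = 162 (D(J) = 56 + 106 = 162)
C = -√173 (C = -√(162 + 11) = -√173 ≈ -13.153)
1/(((c + x) + 16588) + C) = 1/(((-28957 - 8371/3) + 16588) - √173) = 1/((-95242/3 + 16588) - √173) = 1/(-45478/3 - √173)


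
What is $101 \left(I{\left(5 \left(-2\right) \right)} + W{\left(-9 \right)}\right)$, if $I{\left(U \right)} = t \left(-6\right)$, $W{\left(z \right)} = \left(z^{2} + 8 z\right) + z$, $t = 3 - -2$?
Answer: $-3030$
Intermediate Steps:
$t = 5$ ($t = 3 + 2 = 5$)
$W{\left(z \right)} = z^{2} + 9 z$
$I{\left(U \right)} = -30$ ($I{\left(U \right)} = 5 \left(-6\right) = -30$)
$101 \left(I{\left(5 \left(-2\right) \right)} + W{\left(-9 \right)}\right) = 101 \left(-30 - 9 \left(9 - 9\right)\right) = 101 \left(-30 - 0\right) = 101 \left(-30 + 0\right) = 101 \left(-30\right) = -3030$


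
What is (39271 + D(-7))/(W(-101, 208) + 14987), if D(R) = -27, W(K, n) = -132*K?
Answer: 39244/28319 ≈ 1.3858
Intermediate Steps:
(39271 + D(-7))/(W(-101, 208) + 14987) = (39271 - 27)/(-132*(-101) + 14987) = 39244/(13332 + 14987) = 39244/28319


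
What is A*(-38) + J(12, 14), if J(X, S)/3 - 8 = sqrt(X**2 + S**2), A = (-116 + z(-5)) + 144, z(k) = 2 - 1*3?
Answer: -1002 + 6*sqrt(85) ≈ -946.68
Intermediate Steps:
z(k) = -1 (z(k) = 2 - 3 = -1)
A = 27 (A = (-116 - 1) + 144 = -117 + 144 = 27)
J(X, S) = 24 + 3*sqrt(S**2 + X**2) (J(X, S) = 24 + 3*sqrt(X**2 + S**2) = 24 + 3*sqrt(S**2 + X**2))
A*(-38) + J(12, 14) = 27*(-38) + (24 + 3*sqrt(14**2 + 12**2)) = -1026 + (24 + 3*sqrt(196 + 144)) = -1026 + (24 + 3*sqrt(340)) = -1026 + (24 + 3*(2*sqrt(85))) = -1026 + (24 + 6*sqrt(85)) = -1002 + 6*sqrt(85)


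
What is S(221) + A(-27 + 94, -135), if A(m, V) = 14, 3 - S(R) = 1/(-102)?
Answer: 1735/102 ≈ 17.010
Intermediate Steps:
S(R) = 307/102 (S(R) = 3 - 1/(-102) = 3 - 1*(-1/102) = 3 + 1/102 = 307/102)
S(221) + A(-27 + 94, -135) = 307/102 + 14 = 1735/102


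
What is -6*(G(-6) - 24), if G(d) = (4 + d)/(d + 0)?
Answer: 142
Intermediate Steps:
G(d) = (4 + d)/d
-6*(G(-6) - 24) = -6*((4 - 6)/(-6) - 24) = -6*(-⅙*(-2) - 24) = -6*(⅓ - 24) = -6*(-71/3) = 142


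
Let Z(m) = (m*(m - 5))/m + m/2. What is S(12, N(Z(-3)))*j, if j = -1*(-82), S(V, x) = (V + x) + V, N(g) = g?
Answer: 1189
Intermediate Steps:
Z(m) = -5 + 3*m/2 (Z(m) = (m*(-5 + m))/m + m*(1/2) = (-5 + m) + m/2 = -5 + 3*m/2)
S(V, x) = x + 2*V
j = 82
S(12, N(Z(-3)))*j = ((-5 + (3/2)*(-3)) + 2*12)*82 = ((-5 - 9/2) + 24)*82 = (-19/2 + 24)*82 = (29/2)*82 = 1189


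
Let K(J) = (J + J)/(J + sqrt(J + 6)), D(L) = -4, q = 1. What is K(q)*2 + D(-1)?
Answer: -14/3 + 2*sqrt(7)/3 ≈ -2.9028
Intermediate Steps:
K(J) = 2*J/(J + sqrt(6 + J)) (K(J) = (2*J)/(J + sqrt(6 + J)) = 2*J/(J + sqrt(6 + J)))
K(q)*2 + D(-1) = (2*1/(1 + sqrt(6 + 1)))*2 - 4 = (2*1/(1 + sqrt(7)))*2 - 4 = (2/(1 + sqrt(7)))*2 - 4 = 4/(1 + sqrt(7)) - 4 = -4 + 4/(1 + sqrt(7))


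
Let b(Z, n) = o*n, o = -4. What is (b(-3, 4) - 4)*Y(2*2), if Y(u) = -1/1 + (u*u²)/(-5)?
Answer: 276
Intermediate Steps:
b(Z, n) = -4*n
Y(u) = -1 - u³/5 (Y(u) = -1*1 + u³*(-⅕) = -1 - u³/5)
(b(-3, 4) - 4)*Y(2*2) = (-4*4 - 4)*(-1 - (2*2)³/5) = (-16 - 4)*(-1 - ⅕*4³) = -20*(-1 - ⅕*64) = -20*(-1 - 64/5) = -20*(-69/5) = 276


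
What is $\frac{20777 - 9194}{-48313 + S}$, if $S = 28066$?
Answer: $- \frac{3861}{6749} \approx -0.57208$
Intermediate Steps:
$\frac{20777 - 9194}{-48313 + S} = \frac{20777 - 9194}{-48313 + 28066} = \frac{11583}{-20247} = 11583 \left(- \frac{1}{20247}\right) = - \frac{3861}{6749}$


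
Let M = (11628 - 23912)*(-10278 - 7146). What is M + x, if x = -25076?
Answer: 214011340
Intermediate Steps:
M = 214036416 (M = -12284*(-17424) = 214036416)
M + x = 214036416 - 25076 = 214011340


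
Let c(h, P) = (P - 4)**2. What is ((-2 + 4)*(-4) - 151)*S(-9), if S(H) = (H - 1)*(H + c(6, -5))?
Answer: 114480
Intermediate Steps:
c(h, P) = (-4 + P)**2
S(H) = (-1 + H)*(81 + H) (S(H) = (H - 1)*(H + (-4 - 5)**2) = (-1 + H)*(H + (-9)**2) = (-1 + H)*(H + 81) = (-1 + H)*(81 + H))
((-2 + 4)*(-4) - 151)*S(-9) = ((-2 + 4)*(-4) - 151)*(-81 + (-9)**2 + 80*(-9)) = (2*(-4) - 151)*(-81 + 81 - 720) = (-8 - 151)*(-720) = -159*(-720) = 114480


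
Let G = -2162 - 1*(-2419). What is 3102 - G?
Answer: 2845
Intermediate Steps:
G = 257 (G = -2162 + 2419 = 257)
3102 - G = 3102 - 1*257 = 3102 - 257 = 2845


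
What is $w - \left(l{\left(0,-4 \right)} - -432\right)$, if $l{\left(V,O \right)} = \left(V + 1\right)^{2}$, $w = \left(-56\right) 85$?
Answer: $-5193$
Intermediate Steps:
$w = -4760$
$l{\left(V,O \right)} = \left(1 + V\right)^{2}$
$w - \left(l{\left(0,-4 \right)} - -432\right) = -4760 - \left(\left(1 + 0\right)^{2} - -432\right) = -4760 - \left(1^{2} + 432\right) = -4760 - \left(1 + 432\right) = -4760 - 433 = -5193$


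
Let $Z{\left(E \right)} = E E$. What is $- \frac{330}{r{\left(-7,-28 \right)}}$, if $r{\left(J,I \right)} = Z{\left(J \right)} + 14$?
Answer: $- \frac{110}{21} \approx -5.2381$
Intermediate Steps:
$Z{\left(E \right)} = E^{2}$
$r{\left(J,I \right)} = 14 + J^{2}$ ($r{\left(J,I \right)} = J^{2} + 14 = 14 + J^{2}$)
$- \frac{330}{r{\left(-7,-28 \right)}} = - \frac{330}{14 + \left(-7\right)^{2}} = - \frac{330}{14 + 49} = - \frac{330}{63} = \left(-330\right) \frac{1}{63} = - \frac{110}{21}$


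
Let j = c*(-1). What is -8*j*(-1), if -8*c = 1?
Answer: 1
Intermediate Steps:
c = -1/8 (c = -1/8*1 = -1/8 ≈ -0.12500)
j = 1/8 (j = -1/8*(-1) = 1/8 ≈ 0.12500)
-8*j*(-1) = -8*1/8*(-1) = -1*(-1) = 1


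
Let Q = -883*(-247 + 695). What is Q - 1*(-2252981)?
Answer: 1857397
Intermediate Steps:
Q = -395584 (Q = -883*448 = -395584)
Q - 1*(-2252981) = -395584 - 1*(-2252981) = -395584 + 2252981 = 1857397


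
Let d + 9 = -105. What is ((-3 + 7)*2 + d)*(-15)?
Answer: 1590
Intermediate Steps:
d = -114 (d = -9 - 105 = -114)
((-3 + 7)*2 + d)*(-15) = ((-3 + 7)*2 - 114)*(-15) = (4*2 - 114)*(-15) = (8 - 114)*(-15) = -106*(-15) = 1590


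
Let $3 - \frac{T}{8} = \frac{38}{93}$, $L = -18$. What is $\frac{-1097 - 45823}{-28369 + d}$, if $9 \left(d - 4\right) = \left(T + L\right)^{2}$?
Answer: $\frac{3652299720}{2207895449} \approx 1.6542$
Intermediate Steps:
$T = \frac{1928}{93}$ ($T = 24 - 8 \cdot \frac{38}{93} = 24 - 8 \cdot 38 \cdot \frac{1}{93} = 24 - \frac{304}{93} = \frac{1928}{93} \approx 20.731$)
$d = \frac{375880}{77841}$ ($d = 4 + \frac{\left(\frac{1928}{93} - 18\right)^{2}}{9} = 4 + \frac{\left(\frac{254}{93}\right)^{2}}{9} = 4 + \frac{1}{9} \cdot \frac{64516}{8649} = 4 + \frac{64516}{77841} = \frac{375880}{77841} \approx 4.8288$)
$\frac{-1097 - 45823}{-28369 + d} = \frac{-1097 - 45823}{-28369 + \frac{375880}{77841}} = - \frac{46920}{- \frac{2207895449}{77841}} = \left(-46920\right) \left(- \frac{77841}{2207895449}\right) = \frac{3652299720}{2207895449}$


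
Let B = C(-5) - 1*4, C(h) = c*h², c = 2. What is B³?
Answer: 97336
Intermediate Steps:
C(h) = 2*h²
B = 46 (B = 2*(-5)² - 1*4 = 2*25 - 4 = 50 - 4 = 46)
B³ = 46³ = 97336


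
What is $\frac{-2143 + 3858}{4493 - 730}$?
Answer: $\frac{1715}{3763} \approx 0.45575$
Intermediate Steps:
$\frac{-2143 + 3858}{4493 - 730} = \frac{1715}{3763}$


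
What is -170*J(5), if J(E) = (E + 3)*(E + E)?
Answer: -13600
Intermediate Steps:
J(E) = 2*E*(3 + E) (J(E) = (3 + E)*(2*E) = 2*E*(3 + E))
-170*J(5) = -340*5*(3 + 5) = -340*5*8 = -170*80 = -13600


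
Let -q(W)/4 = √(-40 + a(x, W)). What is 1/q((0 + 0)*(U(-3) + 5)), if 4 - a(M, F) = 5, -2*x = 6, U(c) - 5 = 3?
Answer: I*√41/164 ≈ 0.039043*I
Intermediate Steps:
U(c) = 8 (U(c) = 5 + 3 = 8)
x = -3 (x = -½*6 = -3)
a(M, F) = -1 (a(M, F) = 4 - 1*5 = 4 - 5 = -1)
q(W) = -4*I*√41 (q(W) = -4*√(-40 - 1) = -4*I*√41)
1/q((0 + 0)*(U(-3) + 5)) = 1/(-4*I*√41) = I*√41/164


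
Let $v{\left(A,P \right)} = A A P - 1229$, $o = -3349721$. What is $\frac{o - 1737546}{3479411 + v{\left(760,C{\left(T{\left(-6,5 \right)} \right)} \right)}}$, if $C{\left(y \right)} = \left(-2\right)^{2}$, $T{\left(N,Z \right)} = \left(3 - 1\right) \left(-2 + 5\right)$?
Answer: $- \frac{5087267}{5788582} \approx -0.87885$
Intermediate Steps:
$T{\left(N,Z \right)} = 6$ ($T{\left(N,Z \right)} = 2 \cdot 3 = 6$)
$C{\left(y \right)} = 4$
$v{\left(A,P \right)} = -1229 + P A^{2}$ ($v{\left(A,P \right)} = A^{2} P - 1229 = P A^{2} - 1229 = -1229 + P A^{2}$)
$\frac{o - 1737546}{3479411 + v{\left(760,C{\left(T{\left(-6,5 \right)} \right)} \right)}} = \frac{-3349721 - 1737546}{3479411 - \left(1229 - 4 \cdot 760^{2}\right)} = - \frac{5087267}{3479411 + \left(-1229 + 4 \cdot 577600\right)} = - \frac{5087267}{3479411 + \left(-1229 + 2310400\right)} = - \frac{5087267}{3479411 + 2309171} = - \frac{5087267}{5788582}$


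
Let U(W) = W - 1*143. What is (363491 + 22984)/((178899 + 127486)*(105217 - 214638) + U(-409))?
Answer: -386475/33524953637 ≈ -1.1528e-5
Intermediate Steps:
U(W) = -143 + W (U(W) = W - 143 = -143 + W)
(363491 + 22984)/((178899 + 127486)*(105217 - 214638) + U(-409)) = (363491 + 22984)/((178899 + 127486)*(105217 - 214638) + (-143 - 409)) = 386475/(306385*(-109421) - 552) = 386475/(-33524953085 - 552) = 386475/(-33524953637) = 386475*(-1/33524953637) = -386475/33524953637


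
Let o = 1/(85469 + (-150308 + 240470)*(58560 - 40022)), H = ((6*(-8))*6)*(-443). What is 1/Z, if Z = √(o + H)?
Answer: 5*√290989534033313244905/30465393773143 ≈ 0.0027996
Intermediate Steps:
H = 127584 (H = -48*6*(-443) = -288*(-443) = 127584)
o = 1/1671508625 (o = 1/(85469 + 90162*18538) = 1/(85469 + 1671423156) = 1/1671508625 ≈ 5.9826e-10)
Z = 7*√290989534033313244905/334301725 (Z = √(1/1671508625 + 127584) = √(213257756412001/1671508625) = 7*√290989534033313244905/334301725 ≈ 357.19)
1/Z = 1/(7*√290989534033313244905/334301725) = 5*√290989534033313244905/30465393773143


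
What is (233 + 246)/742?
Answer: 479/742 ≈ 0.64555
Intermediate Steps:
(233 + 246)/742 = 479*(1/742) = 479/742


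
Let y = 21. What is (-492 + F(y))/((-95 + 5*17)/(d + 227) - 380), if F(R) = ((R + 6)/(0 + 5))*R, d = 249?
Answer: 450534/452225 ≈ 0.99626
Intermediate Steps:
F(R) = R*(6/5 + R/5) (F(R) = ((6 + R)/5)*R = ((6 + R)*(⅕))*R = (6/5 + R/5)*R = R*(6/5 + R/5))
(-492 + F(y))/((-95 + 5*17)/(d + 227) - 380) = (-492 + (⅕)*21*(6 + 21))/((-95 + 5*17)/(249 + 227) - 380) = (-492 + (⅕)*21*27)/((-95 + 85)/476 - 380) = (-492 + 567/5)/(-10*1/476 - 380) = -1893/(5*(-5/238 - 380)) = -1893/(5*(-90445/238)) = -1893/5*(-238/90445) = 450534/452225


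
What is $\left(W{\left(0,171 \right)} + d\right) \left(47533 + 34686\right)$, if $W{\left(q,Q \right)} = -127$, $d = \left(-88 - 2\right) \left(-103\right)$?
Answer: $751728317$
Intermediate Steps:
$d = 9270$ ($d = \left(-90\right) \left(-103\right) = 9270$)
$\left(W{\left(0,171 \right)} + d\right) \left(47533 + 34686\right) = \left(-127 + 9270\right) \left(47533 + 34686\right) = 9143 \cdot 82219 = 751728317$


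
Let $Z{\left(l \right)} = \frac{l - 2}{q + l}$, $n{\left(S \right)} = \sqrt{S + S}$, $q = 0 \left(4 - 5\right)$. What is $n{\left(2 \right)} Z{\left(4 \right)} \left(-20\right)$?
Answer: $-20$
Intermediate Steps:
$q = 0$ ($q = 0 \left(-1\right) = 0$)
$n{\left(S \right)} = \sqrt{2} \sqrt{S}$ ($n{\left(S \right)} = \sqrt{2 S} = \sqrt{2} \sqrt{S}$)
$Z{\left(l \right)} = \frac{-2 + l}{l}$ ($Z{\left(l \right)} = \frac{l - 2}{0 + l} = \frac{-2 + l}{l}$)
$n{\left(2 \right)} Z{\left(4 \right)} \left(-20\right) = \sqrt{2} \sqrt{2} \frac{-2 + 4}{4} \left(-20\right) = 2 \cdot \frac{1}{4} \cdot 2 \left(-20\right) = 2 \cdot \frac{1}{2} \left(-20\right) = 1 \left(-20\right) = -20$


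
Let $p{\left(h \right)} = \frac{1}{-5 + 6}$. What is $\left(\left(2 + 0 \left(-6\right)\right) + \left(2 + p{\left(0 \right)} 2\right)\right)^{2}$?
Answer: $36$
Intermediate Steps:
$p{\left(h \right)} = 1$ ($p{\left(h \right)} = 1^{-1} = 1$)
$\left(\left(2 + 0 \left(-6\right)\right) + \left(2 + p{\left(0 \right)} 2\right)\right)^{2} = \left(\left(2 + 0 \left(-6\right)\right) + \left(2 + 1 \cdot 2\right)\right)^{2} = \left(\left(2 + 0\right) + \left(2 + 2\right)\right)^{2} = \left(2 + 4\right)^{2} = 6^{2} = 36$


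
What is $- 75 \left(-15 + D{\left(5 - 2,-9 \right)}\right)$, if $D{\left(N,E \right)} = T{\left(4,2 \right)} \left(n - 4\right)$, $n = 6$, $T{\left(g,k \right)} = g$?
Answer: $525$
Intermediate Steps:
$D{\left(N,E \right)} = 8$ ($D{\left(N,E \right)} = 4 \left(6 - 4\right) = 4 \cdot 2 = 8$)
$- 75 \left(-15 + D{\left(5 - 2,-9 \right)}\right) = - 75 \left(-15 + 8\right) = \left(-75\right) \left(-7\right) = 525$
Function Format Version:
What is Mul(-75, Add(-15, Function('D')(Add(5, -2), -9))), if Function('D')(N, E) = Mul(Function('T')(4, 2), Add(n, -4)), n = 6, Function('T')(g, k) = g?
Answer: 525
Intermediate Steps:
Function('D')(N, E) = 8 (Function('D')(N, E) = Mul(4, Add(6, -4)) = Mul(4, 2) = 8)
Mul(-75, Add(-15, Function('D')(Add(5, -2), -9))) = Mul(-75, Add(-15, 8)) = Mul(-75, -7) = 525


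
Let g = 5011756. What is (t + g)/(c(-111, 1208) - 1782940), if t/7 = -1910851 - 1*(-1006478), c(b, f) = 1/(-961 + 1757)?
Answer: 1049808580/1419220239 ≈ 0.73971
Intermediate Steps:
c(b, f) = 1/796
t = -6330611 (t = 7*(-1910851 - 1*(-1006478)) = 7*(-1910851 + 1006478) = 7*(-904373) = -6330611)
(t + g)/(c(-111, 1208) - 1782940) = (-6330611 + 5011756)/(1/796 - 1782940) = -1318855/(-1419220239/796) = -1318855*(-796/1419220239) = 1049808580/1419220239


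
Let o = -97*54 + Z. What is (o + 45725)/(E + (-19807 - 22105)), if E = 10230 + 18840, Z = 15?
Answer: -20251/6421 ≈ -3.1539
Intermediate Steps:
E = 29070
o = -5223 (o = -97*54 + 15 = -5238 + 15 = -5223)
(o + 45725)/(E + (-19807 - 22105)) = (-5223 + 45725)/(29070 + (-19807 - 22105)) = 40502/(29070 - 41912) = 40502/(-12842) = 40502*(-1/12842) = -20251/6421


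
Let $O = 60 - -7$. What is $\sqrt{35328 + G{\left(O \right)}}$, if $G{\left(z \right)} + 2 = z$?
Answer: $\sqrt{35393} \approx 188.13$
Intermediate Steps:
$O = 67$ ($O = 60 + 7 = 67$)
$G{\left(z \right)} = -2 + z$
$\sqrt{35328 + G{\left(O \right)}} = \sqrt{35328 + \left(-2 + 67\right)} = \sqrt{35328 + 65} = \sqrt{35393}$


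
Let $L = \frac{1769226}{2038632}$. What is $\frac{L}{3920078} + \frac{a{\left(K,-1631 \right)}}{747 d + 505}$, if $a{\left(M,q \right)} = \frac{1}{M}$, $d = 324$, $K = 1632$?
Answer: $\frac{14755745034349}{65899679328646118112} \approx 2.2391 \cdot 10^{-7}$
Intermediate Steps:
$L = \frac{294871}{339772}$ ($L = 1769226 \cdot \frac{1}{2038632} = \frac{294871}{339772} \approx 0.86785$)
$\frac{L}{3920078} + \frac{a{\left(K,-1631 \right)}}{747 d + 505} = \frac{294871}{339772 \cdot 3920078} + \frac{1}{1632 \left(747 \cdot 324 + 505\right)} = \frac{294871}{339772} \cdot \frac{1}{3920078} + \frac{1}{1632 \left(242028 + 505\right)} = \frac{294871}{1331932742216} + \frac{1}{1632 \cdot 242533} = \frac{294871}{1331932742216} + \frac{1}{1632} \cdot \frac{1}{242533} = \frac{294871}{1331932742216} + \frac{1}{395813856} = \frac{14755745034349}{65899679328646118112}$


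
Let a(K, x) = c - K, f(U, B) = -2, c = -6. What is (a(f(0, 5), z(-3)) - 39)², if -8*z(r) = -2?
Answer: 1849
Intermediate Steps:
z(r) = ¼ (z(r) = -⅛*(-2) = ¼)
a(K, x) = -6 - K
(a(f(0, 5), z(-3)) - 39)² = ((-6 - 1*(-2)) - 39)² = ((-6 + 2) - 39)² = (-4 - 39)² = (-43)² = 1849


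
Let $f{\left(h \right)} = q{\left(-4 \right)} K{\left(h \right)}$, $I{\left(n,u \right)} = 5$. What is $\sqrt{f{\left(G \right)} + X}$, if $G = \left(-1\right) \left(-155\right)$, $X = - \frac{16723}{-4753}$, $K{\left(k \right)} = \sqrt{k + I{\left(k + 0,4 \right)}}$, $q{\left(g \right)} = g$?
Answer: $\frac{\sqrt{1622131 - 7376656 \sqrt{10}}}{679} \approx 6.8613 i$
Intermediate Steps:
$K{\left(k \right)} = \sqrt{5 + k}$ ($K{\left(k \right)} = \sqrt{k + 5} = \sqrt{5 + k}$)
$X = \frac{2389}{679}$ ($X = \left(-16723\right) \left(- \frac{1}{4753}\right) = \frac{2389}{679} \approx 3.5184$)
$G = 155$
$f{\left(h \right)} = - 4 \sqrt{5 + h}$
$\sqrt{f{\left(G \right)} + X} = \sqrt{- 4 \sqrt{5 + 155} + \frac{2389}{679}} = \sqrt{- 4 \sqrt{160} + \frac{2389}{679}} = \sqrt{- 4 \cdot 4 \sqrt{10} + \frac{2389}{679}} = \sqrt{- 16 \sqrt{10} + \frac{2389}{679}} = \sqrt{\frac{2389}{679} - 16 \sqrt{10}}$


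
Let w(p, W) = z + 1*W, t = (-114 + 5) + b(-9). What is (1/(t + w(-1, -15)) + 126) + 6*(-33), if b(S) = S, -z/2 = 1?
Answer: -9721/135 ≈ -72.007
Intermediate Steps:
z = -2 (z = -2*1 = -2)
t = -118 (t = (-114 + 5) - 9 = -109 - 9 = -118)
w(p, W) = -2 + W (w(p, W) = -2 + 1*W = -2 + W)
(1/(t + w(-1, -15)) + 126) + 6*(-33) = (1/(-118 + (-2 - 15)) + 126) + 6*(-33) = (1/(-118 - 17) + 126) - 198 = (1/(-135) + 126) - 198 = (-1/135 + 126) - 198 = 17009/135 - 198 = -9721/135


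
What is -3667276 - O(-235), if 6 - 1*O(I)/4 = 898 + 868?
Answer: -3660236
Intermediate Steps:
O(I) = -7040 (O(I) = 24 - 4*(898 + 868) = 24 - 4*1766 = 24 - 7064 = -7040)
-3667276 - O(-235) = -3667276 - 1*(-7040) = -3667276 + 7040 = -3660236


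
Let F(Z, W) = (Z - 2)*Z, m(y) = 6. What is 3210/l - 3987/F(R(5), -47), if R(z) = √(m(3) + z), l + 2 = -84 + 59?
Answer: -43373/63 - 7974*√11/77 ≈ -1031.9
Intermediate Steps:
l = -27 (l = -2 + (-84 + 59) = -2 - 25 = -27)
R(z) = √(6 + z)
F(Z, W) = Z*(-2 + Z) (F(Z, W) = (-2 + Z)*Z = Z*(-2 + Z))
3210/l - 3987/F(R(5), -47) = 3210/(-27) - 3987*1/((-2 + √(6 + 5))*√(6 + 5)) = 3210*(-1/27) - 3987*√11/(11*(-2 + √11)) = -1070/9 - 3987*√11/(11*(-2 + √11))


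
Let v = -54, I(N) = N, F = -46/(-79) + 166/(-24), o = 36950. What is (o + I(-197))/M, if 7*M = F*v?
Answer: 13549606/18015 ≈ 752.13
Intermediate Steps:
F = -6005/948 (F = -46*(-1/79) + 166*(-1/24) = 46/79 - 83/12 = -6005/948 ≈ -6.3344)
M = 54045/1106 (M = (-6005/948*(-54))/7 = (1/7)*(54045/158) = 54045/1106 ≈ 48.865)
(o + I(-197))/M = (36950 - 197)/(54045/1106) = 36753*(1106/54045) = 13549606/18015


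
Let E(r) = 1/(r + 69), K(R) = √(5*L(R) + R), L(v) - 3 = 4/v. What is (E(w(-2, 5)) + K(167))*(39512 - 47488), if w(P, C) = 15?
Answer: -1994/21 - 7976*√5079138/167 ≈ -1.0773e+5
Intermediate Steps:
L(v) = 3 + 4/v
K(R) = √(15 + R + 20/R) (K(R) = √(5*(3 + 4/R) + R) = √((15 + 20/R) + R) = √(15 + R + 20/R))
E(r) = 1/(69 + r)
(E(w(-2, 5)) + K(167))*(39512 - 47488) = (1/(69 + 15) + √(15 + 167 + 20/167))*(39512 - 47488) = (1/84 + √(15 + 167 + 20*(1/167)))*(-7976) = (1/84 + √(15 + 167 + 20/167))*(-7976) = (1/84 + √(30414/167))*(-7976) = (1/84 + √5079138/167)*(-7976) = -1994/21 - 7976*√5079138/167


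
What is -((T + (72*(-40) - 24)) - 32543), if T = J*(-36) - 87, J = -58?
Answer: 33446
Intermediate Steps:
T = 2001 (T = -58*(-36) - 87 = 2088 - 87 = 2001)
-((T + (72*(-40) - 24)) - 32543) = -((2001 + (72*(-40) - 24)) - 32543) = -((2001 + (-2880 - 24)) - 32543) = -((2001 - 2904) - 32543) = -(-903 - 32543) = -1*(-33446) = 33446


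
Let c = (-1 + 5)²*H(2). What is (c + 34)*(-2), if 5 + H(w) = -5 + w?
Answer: 188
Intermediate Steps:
H(w) = -10 + w (H(w) = -5 + (-5 + w) = -10 + w)
c = -128 (c = (-1 + 5)²*(-10 + 2) = 4²*(-8) = 16*(-8) = -128)
(c + 34)*(-2) = (-128 + 34)*(-2) = -94*(-2) = 188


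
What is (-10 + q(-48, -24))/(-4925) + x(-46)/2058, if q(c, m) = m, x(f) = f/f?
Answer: 74897/10135650 ≈ 0.0073895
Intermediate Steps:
x(f) = 1
(-10 + q(-48, -24))/(-4925) + x(-46)/2058 = (-10 - 24)/(-4925) + 1/2058 = -34*(-1/4925) + 1*(1/2058) = 34/4925 + 1/2058 = 74897/10135650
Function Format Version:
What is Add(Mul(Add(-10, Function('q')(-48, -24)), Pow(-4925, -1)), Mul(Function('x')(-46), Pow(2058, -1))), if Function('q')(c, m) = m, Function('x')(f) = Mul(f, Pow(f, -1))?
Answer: Rational(74897, 10135650) ≈ 0.0073895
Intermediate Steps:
Function('x')(f) = 1
Add(Mul(Add(-10, Function('q')(-48, -24)), Pow(-4925, -1)), Mul(Function('x')(-46), Pow(2058, -1))) = Add(Mul(Add(-10, -24), Pow(-4925, -1)), Mul(1, Pow(2058, -1))) = Add(Mul(-34, Rational(-1, 4925)), Mul(1, Rational(1, 2058))) = Add(Rational(34, 4925), Rational(1, 2058)) = Rational(74897, 10135650)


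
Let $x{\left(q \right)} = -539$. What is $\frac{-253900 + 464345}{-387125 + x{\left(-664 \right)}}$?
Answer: $- \frac{210445}{387664} \approx -0.54285$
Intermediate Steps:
$\frac{-253900 + 464345}{-387125 + x{\left(-664 \right)}} = \frac{-253900 + 464345}{-387125 - 539} = \frac{210445}{-387664} = 210445 \left(- \frac{1}{387664}\right) = - \frac{210445}{387664}$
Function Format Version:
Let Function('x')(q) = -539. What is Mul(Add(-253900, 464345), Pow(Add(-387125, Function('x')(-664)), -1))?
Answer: Rational(-210445, 387664) ≈ -0.54285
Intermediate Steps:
Mul(Add(-253900, 464345), Pow(Add(-387125, Function('x')(-664)), -1)) = Mul(Add(-253900, 464345), Pow(Add(-387125, -539), -1)) = Mul(210445, Pow(-387664, -1)) = Mul(210445, Rational(-1, 387664)) = Rational(-210445, 387664)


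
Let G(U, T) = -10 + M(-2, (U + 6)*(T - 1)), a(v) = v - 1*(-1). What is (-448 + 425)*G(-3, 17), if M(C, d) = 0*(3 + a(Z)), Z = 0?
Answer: 230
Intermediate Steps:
a(v) = 1 + v (a(v) = v + 1 = 1 + v)
M(C, d) = 0 (M(C, d) = 0*(3 + (1 + 0)) = 0*(3 + 1) = 0*4 = 0)
G(U, T) = -10 (G(U, T) = -10 + 0 = -10)
(-448 + 425)*G(-3, 17) = (-448 + 425)*(-10) = -23*(-10) = 230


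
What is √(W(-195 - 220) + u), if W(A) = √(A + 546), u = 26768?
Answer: √(26768 + √131) ≈ 163.64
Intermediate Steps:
W(A) = √(546 + A)
√(W(-195 - 220) + u) = √(√(546 + (-195 - 220)) + 26768) = √(√(546 - 415) + 26768) = √(√131 + 26768) = √(26768 + √131)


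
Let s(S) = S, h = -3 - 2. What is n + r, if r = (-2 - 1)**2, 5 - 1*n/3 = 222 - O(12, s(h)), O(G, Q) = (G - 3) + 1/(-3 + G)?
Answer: -1844/3 ≈ -614.67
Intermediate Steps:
h = -5
O(G, Q) = -3 + G + 1/(-3 + G) (O(G, Q) = (-3 + G) + 1/(-3 + G) = -3 + G + 1/(-3 + G))
n = -1871/3 (n = 15 - 3*(222 - (10 + 12**2 - 6*12)/(-3 + 12)) = 15 - 3*(222 - (10 + 144 - 72)/9) = 15 - 3*(222 - 82/9) = 15 - 3*1916/9 = 15 - 1916/3 = -1871/3 ≈ -623.67)
r = 9 (r = (-3)**2 = 9)
n + r = -1871/3 + 9 = -1844/3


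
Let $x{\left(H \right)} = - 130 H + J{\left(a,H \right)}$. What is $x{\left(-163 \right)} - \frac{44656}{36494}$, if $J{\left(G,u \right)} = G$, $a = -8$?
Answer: $\frac{386485626}{18247} \approx 21181.0$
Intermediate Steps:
$x{\left(H \right)} = -8 - 130 H$ ($x{\left(H \right)} = - 130 H - 8 = -8 - 130 H$)
$x{\left(-163 \right)} - \frac{44656}{36494} = \left(-8 - -21190\right) - \frac{44656}{36494} = \left(-8 + 21190\right) - \frac{22328}{18247} = 21182 - \frac{22328}{18247} = \frac{386485626}{18247}$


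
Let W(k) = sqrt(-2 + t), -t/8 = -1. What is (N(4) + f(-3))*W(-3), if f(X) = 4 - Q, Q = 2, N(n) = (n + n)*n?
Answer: 34*sqrt(6) ≈ 83.283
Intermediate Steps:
t = 8 (t = -8*(-1) = 8)
N(n) = 2*n**2 (N(n) = (2*n)*n = 2*n**2)
W(k) = sqrt(6) (W(k) = sqrt(-2 + 8) = sqrt(6))
f(X) = 2 (f(X) = 4 - 1*2 = 4 - 2 = 2)
(N(4) + f(-3))*W(-3) = (2*4**2 + 2)*sqrt(6) = (2*16 + 2)*sqrt(6) = (32 + 2)*sqrt(6) = 34*sqrt(6)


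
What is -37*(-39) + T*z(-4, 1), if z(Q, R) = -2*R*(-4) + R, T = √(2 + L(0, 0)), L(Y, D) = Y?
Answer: 1443 + 9*√2 ≈ 1455.7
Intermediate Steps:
T = √2 (T = √(2 + 0) = √2 ≈ 1.4142)
z(Q, R) = 9*R (z(Q, R) = 8*R + R = 9*R)
-37*(-39) + T*z(-4, 1) = -37*(-39) + √2*(9*1) = 1443 + √2*9 = 1443 + 9*√2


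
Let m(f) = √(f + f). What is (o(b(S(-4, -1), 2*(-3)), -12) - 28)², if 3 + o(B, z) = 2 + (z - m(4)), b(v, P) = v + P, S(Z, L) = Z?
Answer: 1689 + 164*√2 ≈ 1920.9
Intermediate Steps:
m(f) = √2*√f (m(f) = √(2*f) = √2*√f)
b(v, P) = P + v
o(B, z) = -1 + z - 2*√2 (o(B, z) = -3 + (2 + (z - √2*√4)) = -3 + (2 + (z - √2*2)) = -3 + (2 + (z - 2*√2)) = -3 + (2 + z - 2*√2) = -1 + z - 2*√2)
(o(b(S(-4, -1), 2*(-3)), -12) - 28)² = ((-1 - 12 - 2*√2) - 28)² = ((-13 - 2*√2) - 28)² = (-41 - 2*√2)²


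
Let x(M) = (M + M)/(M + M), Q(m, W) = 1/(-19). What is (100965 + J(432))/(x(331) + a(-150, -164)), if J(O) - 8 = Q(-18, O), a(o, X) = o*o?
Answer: 1918486/427519 ≈ 4.4875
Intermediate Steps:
a(o, X) = o**2
Q(m, W) = -1/19
J(O) = 151/19 (J(O) = 8 - 1/19 = 151/19)
x(M) = 1 (x(M) = (2*M)/((2*M)) = (2*M)*(1/(2*M)) = 1)
(100965 + J(432))/(x(331) + a(-150, -164)) = (100965 + 151/19)/(1 + (-150)**2) = 1918486/(19*(1 + 22500)) = (1918486/19)/22501 = (1918486/19)*(1/22501) = 1918486/427519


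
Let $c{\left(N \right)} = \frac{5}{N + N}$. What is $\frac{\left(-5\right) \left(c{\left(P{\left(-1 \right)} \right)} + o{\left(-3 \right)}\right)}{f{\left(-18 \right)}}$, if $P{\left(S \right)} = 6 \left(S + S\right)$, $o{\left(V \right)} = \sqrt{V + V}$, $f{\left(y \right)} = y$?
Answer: $- \frac{25}{432} + \frac{5 i \sqrt{6}}{18} \approx -0.05787 + 0.68041 i$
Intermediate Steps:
$o{\left(V \right)} = \sqrt{2} \sqrt{V}$ ($o{\left(V \right)} = \sqrt{2 V} = \sqrt{2} \sqrt{V}$)
$P{\left(S \right)} = 12 S$ ($P{\left(S \right)} = 6 \cdot 2 S = 12 S$)
$c{\left(N \right)} = \frac{5}{2 N}$
$\frac{\left(-5\right) \left(c{\left(P{\left(-1 \right)} \right)} + o{\left(-3 \right)}\right)}{f{\left(-18 \right)}} = \frac{\left(-5\right) \left(\frac{5}{2 \cdot 12 \left(-1\right)} + \sqrt{2} \sqrt{-3}\right)}{-18} = - 5 \left(\frac{5}{2 \left(-12\right)} + \sqrt{2} i \sqrt{3}\right) \left(- \frac{1}{18}\right) = - 5 \left(\frac{5}{2} \left(- \frac{1}{12}\right) + i \sqrt{6}\right) \left(- \frac{1}{18}\right) = - 5 \left(- \frac{5}{24} + i \sqrt{6}\right) \left(- \frac{1}{18}\right) = \left(\frac{25}{24} - 5 i \sqrt{6}\right) \left(- \frac{1}{18}\right) = - \frac{25}{432} + \frac{5 i \sqrt{6}}{18}$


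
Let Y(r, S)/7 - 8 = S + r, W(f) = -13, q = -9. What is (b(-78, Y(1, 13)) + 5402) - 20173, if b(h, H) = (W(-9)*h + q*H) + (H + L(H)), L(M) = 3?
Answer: -14986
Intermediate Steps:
Y(r, S) = 56 + 7*S + 7*r (Y(r, S) = 56 + 7*(S + r) = 56 + (7*S + 7*r) = 56 + 7*S + 7*r)
b(h, H) = 3 - 13*h - 8*H (b(h, H) = (-13*h - 9*H) + (H + 3) = (-13*h - 9*H) + (3 + H) = 3 - 13*h - 8*H)
(b(-78, Y(1, 13)) + 5402) - 20173 = ((3 - 13*(-78) - 8*(56 + 7*13 + 7*1)) + 5402) - 20173 = ((3 + 1014 - 8*(56 + 91 + 7)) + 5402) - 20173 = ((3 + 1014 - 8*154) + 5402) - 20173 = ((3 + 1014 - 1232) + 5402) - 20173 = (-215 + 5402) - 20173 = 5187 - 20173 = -14986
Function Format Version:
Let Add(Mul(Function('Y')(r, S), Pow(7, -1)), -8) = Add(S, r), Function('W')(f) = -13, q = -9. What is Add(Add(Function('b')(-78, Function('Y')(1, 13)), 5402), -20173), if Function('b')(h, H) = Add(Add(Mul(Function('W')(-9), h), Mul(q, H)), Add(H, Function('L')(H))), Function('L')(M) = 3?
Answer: -14986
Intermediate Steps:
Function('Y')(r, S) = Add(56, Mul(7, S), Mul(7, r)) (Function('Y')(r, S) = Add(56, Mul(7, Add(S, r))) = Add(56, Add(Mul(7, S), Mul(7, r))) = Add(56, Mul(7, S), Mul(7, r)))
Function('b')(h, H) = Add(3, Mul(-13, h), Mul(-8, H)) (Function('b')(h, H) = Add(Add(Mul(-13, h), Mul(-9, H)), Add(H, 3)) = Add(Add(Mul(-13, h), Mul(-9, H)), Add(3, H)) = Add(3, Mul(-13, h), Mul(-8, H)))
Add(Add(Function('b')(-78, Function('Y')(1, 13)), 5402), -20173) = Add(Add(Add(3, Mul(-13, -78), Mul(-8, Add(56, Mul(7, 13), Mul(7, 1)))), 5402), -20173) = Add(Add(Add(3, 1014, Mul(-8, Add(56, 91, 7))), 5402), -20173) = Add(Add(Add(3, 1014, Mul(-8, 154)), 5402), -20173) = Add(Add(Add(3, 1014, -1232), 5402), -20173) = Add(Add(-215, 5402), -20173) = Add(5187, -20173) = -14986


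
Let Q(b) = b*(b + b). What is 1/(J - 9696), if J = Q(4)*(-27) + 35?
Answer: -1/10525 ≈ -9.5012e-5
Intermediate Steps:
Q(b) = 2*b² (Q(b) = b*(2*b) = 2*b²)
J = -829 (J = (2*4²)*(-27) + 35 = (2*16)*(-27) + 35 = 32*(-27) + 35 = -864 + 35 = -829)
1/(J - 9696) = 1/(-829 - 9696) = 1/(-10525) = -1/10525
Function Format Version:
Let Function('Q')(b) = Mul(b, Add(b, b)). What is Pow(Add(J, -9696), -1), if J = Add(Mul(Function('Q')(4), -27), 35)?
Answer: Rational(-1, 10525) ≈ -9.5012e-5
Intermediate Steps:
Function('Q')(b) = Mul(2, Pow(b, 2)) (Function('Q')(b) = Mul(b, Mul(2, b)) = Mul(2, Pow(b, 2)))
J = -829 (J = Add(Mul(Mul(2, Pow(4, 2)), -27), 35) = Add(Mul(Mul(2, 16), -27), 35) = Add(Mul(32, -27), 35) = Add(-864, 35) = -829)
Pow(Add(J, -9696), -1) = Pow(Add(-829, -9696), -1) = Pow(-10525, -1) = Rational(-1, 10525)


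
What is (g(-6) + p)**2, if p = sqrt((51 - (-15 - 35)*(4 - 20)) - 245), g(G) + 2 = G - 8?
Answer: (16 - I*sqrt(994))**2 ≈ -738.0 - 1008.9*I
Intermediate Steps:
g(G) = -10 + G (g(G) = -2 + (G - 8) = -2 + (-8 + G) = -10 + G)
p = I*sqrt(994) (p = sqrt((51 - (-50)*(-16)) - 245) = sqrt((51 - 1*800) - 245) = sqrt((51 - 800) - 245) = sqrt(-749 - 245) = sqrt(-994) = I*sqrt(994) ≈ 31.528*I)
(g(-6) + p)**2 = ((-10 - 6) + I*sqrt(994))**2 = (-16 + I*sqrt(994))**2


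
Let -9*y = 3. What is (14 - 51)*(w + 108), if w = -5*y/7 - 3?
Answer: -81770/21 ≈ -3893.8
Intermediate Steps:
y = -1/3 (y = -1/9*3 = -1/3 ≈ -0.33333)
w = -58/21 (w = -(-5)/(3*7) - 3 = -5*(-1/21) - 3 = 5/21 - 3 = -58/21 ≈ -2.7619)
(14 - 51)*(w + 108) = (14 - 51)*(-58/21 + 108) = -37*2210/21 = -81770/21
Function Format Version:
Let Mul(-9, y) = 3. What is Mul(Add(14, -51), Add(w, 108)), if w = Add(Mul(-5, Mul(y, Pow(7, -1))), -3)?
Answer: Rational(-81770, 21) ≈ -3893.8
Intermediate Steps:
y = Rational(-1, 3) (y = Mul(Rational(-1, 9), 3) = Rational(-1, 3) ≈ -0.33333)
w = Rational(-58, 21) (w = Add(Mul(-5, Mul(Rational(-1, 3), Pow(7, -1))), -3) = Add(Mul(-5, Mul(Rational(-1, 3), Rational(1, 7))), -3) = Add(Mul(-5, Rational(-1, 21)), -3) = Add(Rational(5, 21), -3) = Rational(-58, 21) ≈ -2.7619)
Mul(Add(14, -51), Add(w, 108)) = Mul(Add(14, -51), Add(Rational(-58, 21), 108)) = Mul(-37, Rational(2210, 21)) = Rational(-81770, 21)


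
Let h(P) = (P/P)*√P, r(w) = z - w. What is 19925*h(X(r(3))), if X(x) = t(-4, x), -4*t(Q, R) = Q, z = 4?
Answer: 19925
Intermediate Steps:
r(w) = 4 - w
t(Q, R) = -Q/4
X(x) = 1 (X(x) = -¼*(-4) = 1)
h(P) = √P (h(P) = 1*√P = √P)
19925*h(X(r(3))) = 19925*√1 = 19925*1 = 19925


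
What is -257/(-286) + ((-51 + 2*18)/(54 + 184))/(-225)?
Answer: 229444/255255 ≈ 0.89888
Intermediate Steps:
-257/(-286) + ((-51 + 2*18)/(54 + 184))/(-225) = -257*(-1/286) + ((-51 + 36)/238)*(-1/225) = 257/286 - 15*1/238*(-1/225) = 257/286 - 15/238*(-1/225) = 257/286 + 1/3570 = 229444/255255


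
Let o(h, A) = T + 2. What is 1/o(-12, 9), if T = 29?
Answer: 1/31 ≈ 0.032258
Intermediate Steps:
o(h, A) = 31 (o(h, A) = 29 + 2 = 31)
1/o(-12, 9) = 1/31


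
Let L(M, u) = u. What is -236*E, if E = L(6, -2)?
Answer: 472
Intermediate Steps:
E = -2
-236*E = -236*(-2) = 472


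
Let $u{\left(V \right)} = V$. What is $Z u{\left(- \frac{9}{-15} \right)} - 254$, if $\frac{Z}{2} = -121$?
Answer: $- \frac{1996}{5} \approx -399.2$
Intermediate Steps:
$Z = -242$ ($Z = 2 \left(-121\right) = -242$)
$Z u{\left(- \frac{9}{-15} \right)} - 254 = - 242 \left(- \frac{9}{-15}\right) - 254 = - 242 \left(\left(-9\right) \left(- \frac{1}{15}\right)\right) - 254 = \left(-242\right) \frac{3}{5} - 254 = - \frac{726}{5} - 254 = - \frac{1996}{5}$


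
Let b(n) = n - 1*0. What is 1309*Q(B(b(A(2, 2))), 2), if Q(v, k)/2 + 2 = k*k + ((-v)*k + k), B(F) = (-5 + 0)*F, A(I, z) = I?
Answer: 62832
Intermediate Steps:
b(n) = n (b(n) = n + 0 = n)
B(F) = -5*F
Q(v, k) = -4 + 2*k + 2*k**2 - 2*k*v (Q(v, k) = -4 + 2*(k*k + ((-v)*k + k)) = -4 + 2*(k**2 + (-k*v + k)) = -4 + 2*(k**2 + (k - k*v)) = -4 + 2*(k + k**2 - k*v) = -4 + (2*k + 2*k**2 - 2*k*v) = -4 + 2*k + 2*k**2 - 2*k*v)
1309*Q(B(b(A(2, 2))), 2) = 1309*(-4 + 2*2 + 2*2**2 - 2*2*(-5*2)) = 1309*(-4 + 4 + 2*4 - 2*2*(-10)) = 1309*(-4 + 4 + 8 + 40) = 1309*48 = 62832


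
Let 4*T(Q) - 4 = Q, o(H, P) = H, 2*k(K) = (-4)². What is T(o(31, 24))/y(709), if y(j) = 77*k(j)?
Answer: 5/352 ≈ 0.014205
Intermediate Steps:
k(K) = 8 (k(K) = (½)*(-4)² = (½)*16 = 8)
T(Q) = 1 + Q/4
y(j) = 616 (y(j) = 77*8 = 616)
T(o(31, 24))/y(709) = (1 + (¼)*31)/616 = (1 + 31/4)*(1/616) = (35/4)*(1/616) = 5/352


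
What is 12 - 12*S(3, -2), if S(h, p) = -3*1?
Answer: 48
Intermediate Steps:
S(h, p) = -3
12 - 12*S(3, -2) = 12 - 12*(-3) = 12 + 36 = 48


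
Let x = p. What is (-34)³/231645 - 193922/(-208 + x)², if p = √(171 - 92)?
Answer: -134687556309938/28800333666675 - 80671552*√79/1864944225 ≈ -5.0611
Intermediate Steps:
p = √79 ≈ 8.8882
x = √79 ≈ 8.8882
(-34)³/231645 - 193922/(-208 + x)² = (-34)³/231645 - 193922/(-208 + √79)² = -39304*1/231645 - 193922/(-208 + √79)² = -39304/231645 - 193922/(-208 + √79)²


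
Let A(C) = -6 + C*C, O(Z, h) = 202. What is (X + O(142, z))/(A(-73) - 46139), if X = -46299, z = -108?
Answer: 46097/40816 ≈ 1.1294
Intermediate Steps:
A(C) = -6 + C**2
(X + O(142, z))/(A(-73) - 46139) = (-46299 + 202)/((-6 + (-73)**2) - 46139) = -46097/((-6 + 5329) - 46139) = -46097/(5323 - 46139) = -46097/(-40816) = -46097*(-1/40816) = 46097/40816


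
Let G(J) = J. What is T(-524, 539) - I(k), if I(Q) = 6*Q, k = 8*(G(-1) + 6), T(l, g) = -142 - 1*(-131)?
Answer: -251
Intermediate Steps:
T(l, g) = -11 (T(l, g) = -142 + 131 = -11)
k = 40 (k = 8*(-1 + 6) = 8*5 = 40)
T(-524, 539) - I(k) = -11 - 6*40 = -11 - 1*240 = -11 - 240 = -251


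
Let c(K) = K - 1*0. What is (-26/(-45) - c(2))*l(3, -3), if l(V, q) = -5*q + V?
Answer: -128/5 ≈ -25.600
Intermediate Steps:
c(K) = K (c(K) = K + 0 = K)
l(V, q) = V - 5*q
(-26/(-45) - c(2))*l(3, -3) = (-26/(-45) - 1*2)*(3 - 5*(-3)) = (-26*(-1/45) - 2)*(3 + 15) = (26/45 - 2)*18 = -64/45*18 = -128/5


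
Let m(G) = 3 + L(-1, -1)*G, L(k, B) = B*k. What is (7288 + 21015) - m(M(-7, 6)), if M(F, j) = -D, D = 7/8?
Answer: 226407/8 ≈ 28301.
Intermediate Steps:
D = 7/8 (D = 7*(⅛) = 7/8 ≈ 0.87500)
M(F, j) = -7/8 (M(F, j) = -1*7/8 = -7/8)
m(G) = 3 + G (m(G) = 3 + (-1*(-1))*G = 3 + 1*G = 3 + G)
(7288 + 21015) - m(M(-7, 6)) = (7288 + 21015) - (3 - 7/8) = 28303 - 1*17/8 = 28303 - 17/8 = 226407/8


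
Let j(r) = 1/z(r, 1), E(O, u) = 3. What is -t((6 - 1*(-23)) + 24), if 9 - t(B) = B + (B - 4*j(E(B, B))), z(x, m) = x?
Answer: 287/3 ≈ 95.667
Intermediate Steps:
j(r) = 1/r
t(B) = 31/3 - 2*B (t(B) = 9 - (B + (B - 4/3)) = 9 - (B + (-4/3 + B)) = 9 - (-4/3 + 2*B) = 9 + (4/3 - 2*B) = 31/3 - 2*B)
-t((6 - 1*(-23)) + 24) = -(31/3 - 2*((6 - 1*(-23)) + 24)) = -(31/3 - 2*((6 + 23) + 24)) = -(31/3 - 2*(29 + 24)) = -(31/3 - 2*53) = -(31/3 - 106) = -1*(-287/3) = 287/3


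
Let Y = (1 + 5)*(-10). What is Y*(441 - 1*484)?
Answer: 2580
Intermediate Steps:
Y = -60 (Y = 6*(-10) = -60)
Y*(441 - 1*484) = -60*(441 - 1*484) = -60*(441 - 484) = -60*(-43) = 2580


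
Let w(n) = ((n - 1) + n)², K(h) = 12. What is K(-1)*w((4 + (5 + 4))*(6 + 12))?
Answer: 2617068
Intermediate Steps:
w(n) = (-1 + 2*n)² (w(n) = ((-1 + n) + n)² = (-1 + 2*n)²)
K(-1)*w((4 + (5 + 4))*(6 + 12)) = 12*(-1 + 2*((4 + (5 + 4))*(6 + 12)))² = 12*(-1 + 2*((4 + 9)*18))² = 12*(-1 + 2*(13*18))² = 12*(-1 + 2*234)² = 12*(-1 + 468)² = 12*467² = 12*218089 = 2617068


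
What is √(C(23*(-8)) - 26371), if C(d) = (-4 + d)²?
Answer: 3*√997 ≈ 94.726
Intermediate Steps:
√(C(23*(-8)) - 26371) = √((-4 + 23*(-8))² - 26371) = √((-4 - 184)² - 26371) = √((-188)² - 26371) = √(35344 - 26371) = √8973 = 3*√997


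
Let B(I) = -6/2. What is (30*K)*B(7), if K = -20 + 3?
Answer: 1530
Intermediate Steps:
B(I) = -3 (B(I) = -6*1/2 = -3)
K = -17
(30*K)*B(7) = (30*(-17))*(-3) = -510*(-3) = 1530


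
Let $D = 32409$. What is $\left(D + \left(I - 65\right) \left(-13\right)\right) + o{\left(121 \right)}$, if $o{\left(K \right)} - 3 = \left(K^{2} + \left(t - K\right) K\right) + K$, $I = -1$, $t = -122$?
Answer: $18629$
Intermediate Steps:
$o{\left(K \right)} = 3 + K + K^{2} + K \left(-122 - K\right)$ ($o{\left(K \right)} = 3 + \left(\left(K^{2} + \left(-122 - K\right) K\right) + K\right) = 3 + \left(\left(K^{2} + K \left(-122 - K\right)\right) + K\right) = 3 + \left(K + K^{2} + K \left(-122 - K\right)\right) = 3 + K + K^{2} + K \left(-122 - K\right)$)
$\left(D + \left(I - 65\right) \left(-13\right)\right) + o{\left(121 \right)} = \left(32409 + \left(-1 - 65\right) \left(-13\right)\right) + \left(3 - 14641\right) = \left(32409 - -858\right) + \left(3 - 14641\right) = \left(32409 + 858\right) - 14638 = 33267 - 14638 = 18629$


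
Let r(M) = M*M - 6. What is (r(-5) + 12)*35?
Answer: 1085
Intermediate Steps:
r(M) = -6 + M² (r(M) = M² - 6 = -6 + M²)
(r(-5) + 12)*35 = ((-6 + (-5)²) + 12)*35 = ((-6 + 25) + 12)*35 = (19 + 12)*35 = 31*35 = 1085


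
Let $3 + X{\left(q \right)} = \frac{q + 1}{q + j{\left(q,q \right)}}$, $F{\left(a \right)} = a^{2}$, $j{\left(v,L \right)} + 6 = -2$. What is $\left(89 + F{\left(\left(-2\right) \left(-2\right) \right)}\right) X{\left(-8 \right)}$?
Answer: $- \frac{4305}{16} \approx -269.06$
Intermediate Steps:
$j{\left(v,L \right)} = -8$ ($j{\left(v,L \right)} = -6 - 2 = -8$)
$X{\left(q \right)} = -3 + \frac{1 + q}{-8 + q}$ ($X{\left(q \right)} = -3 + \frac{q + 1}{q - 8} = -3 + \frac{1 + q}{-8 + q}$)
$\left(89 + F{\left(\left(-2\right) \left(-2\right) \right)}\right) X{\left(-8 \right)} = \left(89 + \left(\left(-2\right) \left(-2\right)\right)^{2}\right) \frac{25 - -16}{-8 - 8} = \left(89 + 4^{2}\right) \frac{25 + 16}{-16} = \left(89 + 16\right) \left(\left(- \frac{1}{16}\right) 41\right) = 105 \left(- \frac{41}{16}\right) = - \frac{4305}{16}$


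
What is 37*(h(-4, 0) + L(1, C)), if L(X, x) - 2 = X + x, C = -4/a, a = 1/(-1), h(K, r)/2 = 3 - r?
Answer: 481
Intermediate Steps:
h(K, r) = 6 - 2*r (h(K, r) = 2*(3 - r) = 6 - 2*r)
a = -1
C = 4 (C = -4/(-1) = -4*(-1) = 4)
L(X, x) = 2 + X + x (L(X, x) = 2 + (X + x) = 2 + X + x)
37*(h(-4, 0) + L(1, C)) = 37*((6 - 2*0) + (2 + 1 + 4)) = 37*((6 + 0) + 7) = 37*(6 + 7) = 37*13 = 481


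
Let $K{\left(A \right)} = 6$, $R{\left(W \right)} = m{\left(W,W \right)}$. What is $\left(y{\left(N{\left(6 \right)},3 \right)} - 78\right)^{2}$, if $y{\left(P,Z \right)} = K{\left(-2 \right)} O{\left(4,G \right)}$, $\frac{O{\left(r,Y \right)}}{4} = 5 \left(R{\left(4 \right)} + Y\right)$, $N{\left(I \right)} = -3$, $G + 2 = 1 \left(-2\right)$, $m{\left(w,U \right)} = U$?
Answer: $6084$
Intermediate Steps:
$G = -4$ ($G = -2 + 1 \left(-2\right) = -2 - 2 = -4$)
$R{\left(W \right)} = W$
$O{\left(r,Y \right)} = 80 + 20 Y$ ($O{\left(r,Y \right)} = 4 \cdot 5 \left(4 + Y\right) = 4 \left(20 + 5 Y\right) = 80 + 20 Y$)
$y{\left(P,Z \right)} = 0$ ($y{\left(P,Z \right)} = 6 \left(80 + 20 \left(-4\right)\right) = 6 \left(80 - 80\right) = 6 \cdot 0 = 0$)
$\left(y{\left(N{\left(6 \right)},3 \right)} - 78\right)^{2} = \left(0 - 78\right)^{2} = \left(-78\right)^{2} = 6084$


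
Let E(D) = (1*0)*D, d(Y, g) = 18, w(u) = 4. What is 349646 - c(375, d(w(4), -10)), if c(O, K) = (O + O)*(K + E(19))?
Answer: 336146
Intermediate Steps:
E(D) = 0 (E(D) = 0*D = 0)
c(O, K) = 2*K*O (c(O, K) = (O + O)*(K + 0) = (2*O)*K = 2*K*O)
349646 - c(375, d(w(4), -10)) = 349646 - 2*18*375 = 349646 - 1*13500 = 349646 - 13500 = 336146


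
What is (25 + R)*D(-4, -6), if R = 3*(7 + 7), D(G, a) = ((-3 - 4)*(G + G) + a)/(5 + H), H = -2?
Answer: 3350/3 ≈ 1116.7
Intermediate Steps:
D(G, a) = -14*G/3 + a/3 (D(G, a) = ((-3 - 4)*(G + G) + a)/(5 - 2) = (-14*G + a)/3 = (-14*G + a)*(1/3) = (a - 14*G)*(1/3) = -14*G/3 + a/3)
R = 42 (R = 3*14 = 42)
(25 + R)*D(-4, -6) = (25 + 42)*(-14/3*(-4) + (1/3)*(-6)) = 67*(56/3 - 2) = 67*(50/3) = 3350/3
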